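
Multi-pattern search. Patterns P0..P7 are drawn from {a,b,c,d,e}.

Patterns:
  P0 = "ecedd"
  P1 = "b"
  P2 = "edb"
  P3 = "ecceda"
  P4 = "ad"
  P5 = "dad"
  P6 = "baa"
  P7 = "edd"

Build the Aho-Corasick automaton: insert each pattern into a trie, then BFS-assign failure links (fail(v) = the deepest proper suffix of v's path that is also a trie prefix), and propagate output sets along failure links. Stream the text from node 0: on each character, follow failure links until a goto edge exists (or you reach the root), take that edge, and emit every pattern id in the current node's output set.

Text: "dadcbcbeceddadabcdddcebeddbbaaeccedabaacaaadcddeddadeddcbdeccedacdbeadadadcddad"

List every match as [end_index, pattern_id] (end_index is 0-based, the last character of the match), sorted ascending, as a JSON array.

Construct AC machine:
Trie (insert patterns):
  n0 'ε': a→13 b→6 d→15 e→1
  n1 'e': c→2 d→7
  n2 'ec': c→9 e→3
  n3 'ece': d→4
  n4 'eced': d→5
  n5 'ecedd': ·  [P0 ends]
  n6 'b': a→18  [P1 ends]
  n7 'ed': b→8 d→20
  n8 'edb': ·  [P2 ends]
  n9 'ecc': e→10
  n10 'ecce': d→11
  n11 'ecced': a→12
  n12 'ecceda': ·  [P3 ends]
  n13 'a': d→14
  n14 'ad': ·  [P4 ends]
  n15 'd': a→16
  n16 'da': d→17
  n17 'dad': ·  [P5 ends]
  n18 'ba': a→19
  n19 'baa': ·  [P6 ends]
  n20 'edd': ·  [P7 ends]

BFS fail/out derivation:
  n1('e'): parent n0 fail=0; on 'e' 0 → fail=0;  out ∅∪∅=∅
  n6('b'): parent n0 fail=0; on 'b' 0 → fail=0;  out {1}∪∅={1}
  n13('a'): parent n0 fail=0; on 'a' 0 → fail=0;  out ∅∪∅=∅
  n15('d'): parent n0 fail=0; on 'd' 0 → fail=0;  out ∅∪∅=∅
  n2('ec'): parent n1 fail=0; on 'c' 0 → fail=0;  out ∅∪∅=∅
  n7('ed'): parent n1 fail=0; on 'd' 0 → fail=15;  out ∅∪∅=∅
  n14('ad'): parent n13 fail=0; on 'd' 0 → fail=15;  out {4}∪∅={4}
  n16('da'): parent n15 fail=0; on 'a' 0 → fail=13;  out ∅∪∅=∅
  n18('ba'): parent n6 fail=0; on 'a' 0 → fail=13;  out ∅∪∅=∅
  n3('ece'): parent n2 fail=0; on 'e' 0 → fail=1;  out ∅∪∅=∅
  n8('edb'): parent n7 fail=15; on 'b' 15→0 → fail=6;  out {2}∪{1}={1,2}
  n9('ecc'): parent n2 fail=0; on 'c' 0 → fail=0;  out ∅∪∅=∅
  n17('dad'): parent n16 fail=13; on 'd' 13 → fail=14;  out {5}∪{4}={4,5}
  n19('baa'): parent n18 fail=13; on 'a' 13→0 → fail=13;  out {6}∪∅={6}
  n20('edd'): parent n7 fail=15; on 'd' 15→0 → fail=15;  out {7}∪∅={7}
  n4('eced'): parent n3 fail=1; on 'd' 1 → fail=7;  out ∅∪∅=∅
  n10('ecce'): parent n9 fail=0; on 'e' 0 → fail=1;  out ∅∪∅=∅
  n5('ecedd'): parent n4 fail=7; on 'd' 7 → fail=20;  out {0}∪{7}={0,7}
  n11('ecced'): parent n10 fail=1; on 'd' 1 → fail=7;  out ∅∪∅=∅
  n12('ecceda'): parent n11 fail=7; on 'a' 7→15 → fail=16;  out {3}∪∅={3}

Run:
[0] read 'd'  n0⇒n15
[1] read 'a'  n15⇒n16
[2] read 'd'  n16⇒n17  → match P4@[1:2],P5@[0:2]
[3] read 'c'  n17⇒n0 (fail-walked)
[4] read 'b'  n0⇒n6  → match P1@[4:4]
[5] read 'c'  n6⇒n0 (fail-walked)
[6] read 'b'  n0⇒n6  → match P1@[6:6]
[7] read 'e'  n6⇒n1 (fail-walked)
[8] read 'c'  n1⇒n2
[9] read 'e'  n2⇒n3
[10] read 'd'  n3⇒n4
[11] read 'd'  n4⇒n5  → match P0@[7:11],P7@[9:11]
[12] read 'a'  n5⇒n16 (fail-walked)
[13] read 'd'  n16⇒n17  → match P4@[12:13],P5@[11:13]
[14] read 'a'  n17⇒n16 (fail-walked)
[15] read 'b'  n16⇒n6 (fail-walked)  → match P1@[15:15]
[16] read 'c'  n6⇒n0 (fail-walked)
[17] read 'd'  n0⇒n15
[18] read 'd'  n15⇒n15 (fail-walked)
[19] read 'd'  n15⇒n15 (fail-walked)
[20] read 'c'  n15⇒n0 (fail-walked)
[21] read 'e'  n0⇒n1
[22] read 'b'  n1⇒n6 (fail-walked)  → match P1@[22:22]
[23] read 'e'  n6⇒n1 (fail-walked)
[24] read 'd'  n1⇒n7
[25] read 'd'  n7⇒n20  → match P7@[23:25]
[26] read 'b'  n20⇒n6 (fail-walked)  → match P1@[26:26]
[27] read 'b'  n6⇒n6 (fail-walked)  → match P1@[27:27]
[28] read 'a'  n6⇒n18
[29] read 'a'  n18⇒n19  → match P6@[27:29]
[30] read 'e'  n19⇒n1 (fail-walked)
[31] read 'c'  n1⇒n2
[32] read 'c'  n2⇒n9
[33] read 'e'  n9⇒n10
[34] read 'd'  n10⇒n11
[35] read 'a'  n11⇒n12  → match P3@[30:35]
[36] read 'b'  n12⇒n6 (fail-walked)  → match P1@[36:36]
[37] read 'a'  n6⇒n18
[38] read 'a'  n18⇒n19  → match P6@[36:38]
[39] read 'c'  n19⇒n0 (fail-walked)
[40] read 'a'  n0⇒n13
[41] read 'a'  n13⇒n13 (fail-walked)
[42] read 'a'  n13⇒n13 (fail-walked)
[43] read 'd'  n13⇒n14  → match P4@[42:43]
[44] read 'c'  n14⇒n0 (fail-walked)
[45] read 'd'  n0⇒n15
[46] read 'd'  n15⇒n15 (fail-walked)
[47] read 'e'  n15⇒n1 (fail-walked)
[48] read 'd'  n1⇒n7
[49] read 'd'  n7⇒n20  → match P7@[47:49]
[50] read 'a'  n20⇒n16 (fail-walked)
[51] read 'd'  n16⇒n17  → match P4@[50:51],P5@[49:51]
[52] read 'e'  n17⇒n1 (fail-walked)
[53] read 'd'  n1⇒n7
[54] read 'd'  n7⇒n20  → match P7@[52:54]
[55] read 'c'  n20⇒n0 (fail-walked)
[56] read 'b'  n0⇒n6  → match P1@[56:56]
[57] read 'd'  n6⇒n15 (fail-walked)
[58] read 'e'  n15⇒n1 (fail-walked)
[59] read 'c'  n1⇒n2
[60] read 'c'  n2⇒n9
[61] read 'e'  n9⇒n10
[62] read 'd'  n10⇒n11
[63] read 'a'  n11⇒n12  → match P3@[58:63]
[64] read 'c'  n12⇒n0 (fail-walked)
[65] read 'd'  n0⇒n15
[66] read 'b'  n15⇒n6 (fail-walked)  → match P1@[66:66]
[67] read 'e'  n6⇒n1 (fail-walked)
[68] read 'a'  n1⇒n13 (fail-walked)
[69] read 'd'  n13⇒n14  → match P4@[68:69]
[70] read 'a'  n14⇒n16 (fail-walked)
[71] read 'd'  n16⇒n17  → match P4@[70:71],P5@[69:71]
[72] read 'a'  n17⇒n16 (fail-walked)
[73] read 'd'  n16⇒n17  → match P4@[72:73],P5@[71:73]
[74] read 'c'  n17⇒n0 (fail-walked)
[75] read 'd'  n0⇒n15
[76] read 'd'  n15⇒n15 (fail-walked)
[77] read 'a'  n15⇒n16
[78] read 'd'  n16⇒n17  → match P4@[77:78],P5@[76:78]

Matches: [[2,4],[2,5],[4,1],[6,1],[11,0],[11,7],[13,4],[13,5],[15,1],[22,1],[25,7],[26,1],[27,1],[29,6],[35,3],[36,1],[38,6],[43,4],[49,7],[51,4],[51,5],[54,7],[56,1],[63,3],[66,1],[69,4],[71,4],[71,5],[73,4],[73,5],[78,4],[78,5]]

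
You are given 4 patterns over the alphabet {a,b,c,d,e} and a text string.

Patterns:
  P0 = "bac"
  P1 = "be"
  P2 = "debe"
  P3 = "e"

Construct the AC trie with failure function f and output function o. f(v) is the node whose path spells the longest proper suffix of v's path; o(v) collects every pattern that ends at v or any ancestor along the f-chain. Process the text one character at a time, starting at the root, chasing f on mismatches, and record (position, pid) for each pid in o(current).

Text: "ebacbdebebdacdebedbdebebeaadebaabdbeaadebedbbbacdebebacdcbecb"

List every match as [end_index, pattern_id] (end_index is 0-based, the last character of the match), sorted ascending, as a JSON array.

Build:
Trie (insert patterns):
  n0 'ε': b→1 d→5 e→9
  n1 'b': a→2 e→4
  n2 'ba': c→3
  n3 'bac': ·  [P0 ends]
  n4 'be': ·  [P1 ends]
  n5 'd': e→6
  n6 'de': b→7
  n7 'deb': e→8
  n8 'debe': ·  [P2 ends]
  n9 'e': ·  [P3 ends]

BFS fail/out derivation:
  fail(1) 'b': from fail(0)=0 chase 'b': 0 ⇒ 0;  out=∅∪out(0)=∅
  fail(5) 'd': from fail(0)=0 chase 'd': 0 ⇒ 0;  out=∅∪out(0)=∅
  fail(9) 'e': from fail(0)=0 chase 'e': 0 ⇒ 0;  out={3}∪out(0)={3}
  fail(2) 'ba': from fail(1)=0 chase 'a': 0 ⇒ 0;  out=∅∪out(0)=∅
  fail(4) 'be': from fail(1)=0 chase 'e': 0 ⇒ 9;  out={1}∪out(9)={1,3}
  fail(6) 'de': from fail(5)=0 chase 'e': 0 ⇒ 9;  out=∅∪out(9)={3}
  fail(3) 'bac': from fail(2)=0 chase 'c': 0 ⇒ 0;  out={0}∪out(0)={0}
  fail(7) 'deb': from fail(6)=9 chase 'b': 9→0 ⇒ 1;  out=∅∪out(1)=∅
  fail(8) 'debe': from fail(7)=1 chase 'e': 1 ⇒ 4;  out={2}∪out(4)={1,2,3}

Text stream:
pos 0 'e': at 9  emit P3@[0:0]
pos 1 'b': at 1 ·f
pos 2 'a': at 2
pos 3 'c': at 3  emit P0@[1:3]
pos 4 'b': at 1 ·f
pos 5 'd': at 5 ·f
pos 6 'e': at 6  emit P3@[6:6]
pos 7 'b': at 7
pos 8 'e': at 8  emit P1@[7:8],P2@[5:8],P3@[8:8]
pos 9 'b': at 1 ·f
pos 10 'd': at 5 ·f
pos 11 'a': at 0 ·f
pos 12 'c': at 0
pos 13 'd': at 5
pos 14 'e': at 6  emit P3@[14:14]
pos 15 'b': at 7
pos 16 'e': at 8  emit P1@[15:16],P2@[13:16],P3@[16:16]
pos 17 'd': at 5 ·f
pos 18 'b': at 1 ·f
pos 19 'd': at 5 ·f
pos 20 'e': at 6  emit P3@[20:20]
pos 21 'b': at 7
pos 22 'e': at 8  emit P1@[21:22],P2@[19:22],P3@[22:22]
pos 23 'b': at 1 ·f
pos 24 'e': at 4  emit P1@[23:24],P3@[24:24]
pos 25 'a': at 0 ·f
pos 26 'a': at 0
pos 27 'd': at 5
pos 28 'e': at 6  emit P3@[28:28]
pos 29 'b': at 7
pos 30 'a': at 2 ·f
pos 31 'a': at 0 ·f
pos 32 'b': at 1
pos 33 'd': at 5 ·f
pos 34 'b': at 1 ·f
pos 35 'e': at 4  emit P1@[34:35],P3@[35:35]
pos 36 'a': at 0 ·f
pos 37 'a': at 0
pos 38 'd': at 5
pos 39 'e': at 6  emit P3@[39:39]
pos 40 'b': at 7
pos 41 'e': at 8  emit P1@[40:41],P2@[38:41],P3@[41:41]
pos 42 'd': at 5 ·f
pos 43 'b': at 1 ·f
pos 44 'b': at 1 ·f
pos 45 'b': at 1 ·f
pos 46 'a': at 2
pos 47 'c': at 3  emit P0@[45:47]
pos 48 'd': at 5 ·f
pos 49 'e': at 6  emit P3@[49:49]
pos 50 'b': at 7
pos 51 'e': at 8  emit P1@[50:51],P2@[48:51],P3@[51:51]
pos 52 'b': at 1 ·f
pos 53 'a': at 2
pos 54 'c': at 3  emit P0@[52:54]
pos 55 'd': at 5 ·f
pos 56 'c': at 0 ·f
pos 57 'b': at 1
pos 58 'e': at 4  emit P1@[57:58],P3@[58:58]
pos 59 'c': at 0 ·f
pos 60 'b': at 1

Result: [[0,3],[3,0],[6,3],[8,1],[8,2],[8,3],[14,3],[16,1],[16,2],[16,3],[20,3],[22,1],[22,2],[22,3],[24,1],[24,3],[28,3],[35,1],[35,3],[39,3],[41,1],[41,2],[41,3],[47,0],[49,3],[51,1],[51,2],[51,3],[54,0],[58,1],[58,3]]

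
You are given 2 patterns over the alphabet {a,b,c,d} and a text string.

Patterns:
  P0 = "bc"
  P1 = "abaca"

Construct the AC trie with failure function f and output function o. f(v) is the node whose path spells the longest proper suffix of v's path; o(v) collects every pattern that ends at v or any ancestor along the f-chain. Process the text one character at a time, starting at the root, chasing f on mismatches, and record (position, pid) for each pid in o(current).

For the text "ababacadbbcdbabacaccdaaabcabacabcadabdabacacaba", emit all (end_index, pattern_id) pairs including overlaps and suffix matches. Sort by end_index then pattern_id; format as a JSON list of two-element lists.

Build:
Trie (insert patterns):
  n0 'ε': a→3 b→1
  n1 'b': c→2
  n2 'bc': ·  [P0 ends]
  n3 'a': b→4
  n4 'ab': a→5
  n5 'aba': c→6
  n6 'abac': a→7
  n7 'abaca': ·  [P1 ends]

Failure links (BFS by depth):
  n1('b'): parent n0 fail=0; on 'b' 0 → fail=0;  out ∅∪∅=∅
  n3('a'): parent n0 fail=0; on 'a' 0 → fail=0;  out ∅∪∅=∅
  n2('bc'): parent n1 fail=0; on 'c' 0 → fail=0;  out {0}∪∅={0}
  n4('ab'): parent n3 fail=0; on 'b' 0 → fail=1;  out ∅∪∅=∅
  n5('aba'): parent n4 fail=1; on 'a' 1→0 → fail=3;  out ∅∪∅=∅
  n6('abac'): parent n5 fail=3; on 'c' 3→0 → fail=0;  out ∅∪∅=∅
  n7('abaca'): parent n6 fail=0; on 'a' 0 → fail=3;  out {1}∪∅={1}

Text stream:
[0] read 'a'  n0⇒n3
[1] read 'b'  n3⇒n4
[2] read 'a'  n4⇒n5
[3] read 'b'  n5⇒n4 ·f
[4] read 'a'  n4⇒n5
[5] read 'c'  n5⇒n6
[6] read 'a'  n6⇒n7  emit P1@[2:6]
[7] read 'd'  n7⇒n0 ·f
[8] read 'b'  n0⇒n1
[9] read 'b'  n1⇒n1 ·f
[10] read 'c'  n1⇒n2  emit P0@[9:10]
[11] read 'd'  n2⇒n0 ·f
[12] read 'b'  n0⇒n1
[13] read 'a'  n1⇒n3 ·f
[14] read 'b'  n3⇒n4
[15] read 'a'  n4⇒n5
[16] read 'c'  n5⇒n6
[17] read 'a'  n6⇒n7  emit P1@[13:17]
[18] read 'c'  n7⇒n0 ·f
[19] read 'c'  n0⇒n0
[20] read 'd'  n0⇒n0
[21] read 'a'  n0⇒n3
[22] read 'a'  n3⇒n3 ·f
[23] read 'a'  n3⇒n3 ·f
[24] read 'b'  n3⇒n4
[25] read 'c'  n4⇒n2 ·f  emit P0@[24:25]
[26] read 'a'  n2⇒n3 ·f
[27] read 'b'  n3⇒n4
[28] read 'a'  n4⇒n5
[29] read 'c'  n5⇒n6
[30] read 'a'  n6⇒n7  emit P1@[26:30]
[31] read 'b'  n7⇒n4 ·f
[32] read 'c'  n4⇒n2 ·f  emit P0@[31:32]
[33] read 'a'  n2⇒n3 ·f
[34] read 'd'  n3⇒n0 ·f
[35] read 'a'  n0⇒n3
[36] read 'b'  n3⇒n4
[37] read 'd'  n4⇒n0 ·f
[38] read 'a'  n0⇒n3
[39] read 'b'  n3⇒n4
[40] read 'a'  n4⇒n5
[41] read 'c'  n5⇒n6
[42] read 'a'  n6⇒n7  emit P1@[38:42]
[43] read 'c'  n7⇒n0 ·f
[44] read 'a'  n0⇒n3
[45] read 'b'  n3⇒n4
[46] read 'a'  n4⇒n5

All matches (sorted): [[6,1],[10,0],[17,1],[25,0],[30,1],[32,0],[42,1]]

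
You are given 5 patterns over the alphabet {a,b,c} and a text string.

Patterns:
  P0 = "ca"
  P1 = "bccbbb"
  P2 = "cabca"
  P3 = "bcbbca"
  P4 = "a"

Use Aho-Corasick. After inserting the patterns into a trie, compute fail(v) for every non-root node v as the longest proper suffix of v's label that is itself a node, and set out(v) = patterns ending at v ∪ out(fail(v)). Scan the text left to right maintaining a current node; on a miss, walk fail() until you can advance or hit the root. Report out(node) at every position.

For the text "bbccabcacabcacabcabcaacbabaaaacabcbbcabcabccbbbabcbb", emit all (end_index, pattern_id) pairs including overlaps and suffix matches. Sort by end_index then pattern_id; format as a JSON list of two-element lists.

Build:
Trie nodes:
  n0 'ε': a→16 b→3 c→1
  n1 'c': a→2
  n2 'ca': b→9  [P0 ends]
  n3 'b': c→4
  n4 'bc': b→12 c→5
  n5 'bcc': b→6
  n6 'bccb': b→7
  n7 'bccbb': b→8
  n8 'bccbbb': ·  [P1 ends]
  n9 'cab': c→10
  n10 'cabc': a→11
  n11 'cabca': ·  [P2 ends]
  n12 'bcb': b→13
  n13 'bcbb': c→14
  n14 'bcbbc': a→15
  n15 'bcbbca': ·  [P3 ends]
  n16 'a': ·  [P4 ends]

BFS fail/out derivation:
  fail(1) 'c': from fail(0)=0 chase 'c': 0 ⇒ 0;  out=∅∪out(0)=∅
  fail(3) 'b': from fail(0)=0 chase 'b': 0 ⇒ 0;  out=∅∪out(0)=∅
  fail(16) 'a': from fail(0)=0 chase 'a': 0 ⇒ 0;  out={4}∪out(0)={4}
  fail(2) 'ca': from fail(1)=0 chase 'a': 0 ⇒ 16;  out={0}∪out(16)={0,4}
  fail(4) 'bc': from fail(3)=0 chase 'c': 0 ⇒ 1;  out=∅∪out(1)=∅
  fail(5) 'bcc': from fail(4)=1 chase 'c': 1→0 ⇒ 1;  out=∅∪out(1)=∅
  fail(9) 'cab': from fail(2)=16 chase 'b': 16→0 ⇒ 3;  out=∅∪out(3)=∅
  fail(12) 'bcb': from fail(4)=1 chase 'b': 1→0 ⇒ 3;  out=∅∪out(3)=∅
  fail(6) 'bccb': from fail(5)=1 chase 'b': 1→0 ⇒ 3;  out=∅∪out(3)=∅
  fail(10) 'cabc': from fail(9)=3 chase 'c': 3 ⇒ 4;  out=∅∪out(4)=∅
  fail(13) 'bcbb': from fail(12)=3 chase 'b': 3→0 ⇒ 3;  out=∅∪out(3)=∅
  fail(7) 'bccbb': from fail(6)=3 chase 'b': 3→0 ⇒ 3;  out=∅∪out(3)=∅
  fail(11) 'cabca': from fail(10)=4 chase 'a': 4→1 ⇒ 2;  out={2}∪out(2)={0,2,4}
  fail(14) 'bcbbc': from fail(13)=3 chase 'c': 3 ⇒ 4;  out=∅∪out(4)=∅
  fail(8) 'bccbbb': from fail(7)=3 chase 'b': 3→0 ⇒ 3;  out={1}∪out(3)={1}
  fail(15) 'bcbbca': from fail(14)=4 chase 'a': 4→1 ⇒ 2;  out={3}∪out(2)={0,3,4}

Run:
pos 0 'b': at 3
pos 1 'b': at 3 (fail-walked)
pos 2 'c': at 4
pos 3 'c': at 5
pos 4 'a': at 2 (fail-walked)  → match P0@[3:4],P4@[4:4]
pos 5 'b': at 9
pos 6 'c': at 10
pos 7 'a': at 11  → match P0@[6:7],P2@[3:7],P4@[7:7]
pos 8 'c': at 1 (fail-walked)
pos 9 'a': at 2  → match P0@[8:9],P4@[9:9]
pos 10 'b': at 9
pos 11 'c': at 10
pos 12 'a': at 11  → match P0@[11:12],P2@[8:12],P4@[12:12]
pos 13 'c': at 1 (fail-walked)
pos 14 'a': at 2  → match P0@[13:14],P4@[14:14]
pos 15 'b': at 9
pos 16 'c': at 10
pos 17 'a': at 11  → match P0@[16:17],P2@[13:17],P4@[17:17]
pos 18 'b': at 9 (fail-walked)
pos 19 'c': at 10
pos 20 'a': at 11  → match P0@[19:20],P2@[16:20],P4@[20:20]
pos 21 'a': at 16 (fail-walked)  → match P4@[21:21]
pos 22 'c': at 1 (fail-walked)
pos 23 'b': at 3 (fail-walked)
pos 24 'a': at 16 (fail-walked)  → match P4@[24:24]
pos 25 'b': at 3 (fail-walked)
pos 26 'a': at 16 (fail-walked)  → match P4@[26:26]
pos 27 'a': at 16 (fail-walked)  → match P4@[27:27]
pos 28 'a': at 16 (fail-walked)  → match P4@[28:28]
pos 29 'a': at 16 (fail-walked)  → match P4@[29:29]
pos 30 'c': at 1 (fail-walked)
pos 31 'a': at 2  → match P0@[30:31],P4@[31:31]
pos 32 'b': at 9
pos 33 'c': at 10
pos 34 'b': at 12 (fail-walked)
pos 35 'b': at 13
pos 36 'c': at 14
pos 37 'a': at 15  → match P0@[36:37],P3@[32:37],P4@[37:37]
pos 38 'b': at 9 (fail-walked)
pos 39 'c': at 10
pos 40 'a': at 11  → match P0@[39:40],P2@[36:40],P4@[40:40]
pos 41 'b': at 9 (fail-walked)
pos 42 'c': at 10
pos 43 'c': at 5 (fail-walked)
pos 44 'b': at 6
pos 45 'b': at 7
pos 46 'b': at 8  → match P1@[41:46]
pos 47 'a': at 16 (fail-walked)  → match P4@[47:47]
pos 48 'b': at 3 (fail-walked)
pos 49 'c': at 4
pos 50 'b': at 12
pos 51 'b': at 13

Result: [[4,0],[4,4],[7,0],[7,2],[7,4],[9,0],[9,4],[12,0],[12,2],[12,4],[14,0],[14,4],[17,0],[17,2],[17,4],[20,0],[20,2],[20,4],[21,4],[24,4],[26,4],[27,4],[28,4],[29,4],[31,0],[31,4],[37,0],[37,3],[37,4],[40,0],[40,2],[40,4],[46,1],[47,4]]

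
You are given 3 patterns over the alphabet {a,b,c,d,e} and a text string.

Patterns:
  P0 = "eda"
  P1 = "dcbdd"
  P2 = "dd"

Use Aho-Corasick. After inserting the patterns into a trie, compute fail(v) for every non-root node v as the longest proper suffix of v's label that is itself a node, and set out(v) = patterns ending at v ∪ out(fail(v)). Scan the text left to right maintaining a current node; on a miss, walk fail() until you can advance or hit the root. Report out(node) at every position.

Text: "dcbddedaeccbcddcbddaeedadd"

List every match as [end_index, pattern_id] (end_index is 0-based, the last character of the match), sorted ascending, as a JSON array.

Build:
Trie (insert patterns):
  0='ε' goto d→4 e→1
  1='e' goto d→2
  2='ed' goto a→3
  3='eda' goto ·  ←P0
  4='d' goto c→5 d→9
  5='dc' goto b→6
  6='dcb' goto d→7
  7='dcbd' goto d→8
  8='dcbdd' goto ·  ←P1
  9='dd' goto ·  ←P2

BFS fail/out derivation:
  n1('e'): parent n0 fail=0; on 'e' 0 → fail=0;  out ∅∪∅=∅
  n4('d'): parent n0 fail=0; on 'd' 0 → fail=0;  out ∅∪∅=∅
  n2('ed'): parent n1 fail=0; on 'd' 0 → fail=4;  out ∅∪∅=∅
  n5('dc'): parent n4 fail=0; on 'c' 0 → fail=0;  out ∅∪∅=∅
  n9('dd'): parent n4 fail=0; on 'd' 0 → fail=4;  out {2}∪∅={2}
  n3('eda'): parent n2 fail=4; on 'a' 4→0 → fail=0;  out {0}∪∅={0}
  n6('dcb'): parent n5 fail=0; on 'b' 0 → fail=0;  out ∅∪∅=∅
  n7('dcbd'): parent n6 fail=0; on 'd' 0 → fail=4;  out ∅∪∅=∅
  n8('dcbdd'): parent n7 fail=4; on 'd' 4 → fail=9;  out {1}∪{2}={1,2}

Text stream:
[0] read 'd'  n0⇒n4
[1] read 'c'  n4⇒n5
[2] read 'b'  n5⇒n6
[3] read 'd'  n6⇒n7
[4] read 'd'  n7⇒n8  ** P1@[0:4],P2@[3:4]
[5] read 'e'  n8⇒n1 ·f
[6] read 'd'  n1⇒n2
[7] read 'a'  n2⇒n3  ** P0@[5:7]
[8] read 'e'  n3⇒n1 ·f
[9] read 'c'  n1⇒n0 ·f
[10] read 'c'  n0⇒n0
[11] read 'b'  n0⇒n0
[12] read 'c'  n0⇒n0
[13] read 'd'  n0⇒n4
[14] read 'd'  n4⇒n9  ** P2@[13:14]
[15] read 'c'  n9⇒n5 ·f
[16] read 'b'  n5⇒n6
[17] read 'd'  n6⇒n7
[18] read 'd'  n7⇒n8  ** P1@[14:18],P2@[17:18]
[19] read 'a'  n8⇒n0 ·f
[20] read 'e'  n0⇒n1
[21] read 'e'  n1⇒n1 ·f
[22] read 'd'  n1⇒n2
[23] read 'a'  n2⇒n3  ** P0@[21:23]
[24] read 'd'  n3⇒n4 ·f
[25] read 'd'  n4⇒n9  ** P2@[24:25]

All matches (sorted): [[4,1],[4,2],[7,0],[14,2],[18,1],[18,2],[23,0],[25,2]]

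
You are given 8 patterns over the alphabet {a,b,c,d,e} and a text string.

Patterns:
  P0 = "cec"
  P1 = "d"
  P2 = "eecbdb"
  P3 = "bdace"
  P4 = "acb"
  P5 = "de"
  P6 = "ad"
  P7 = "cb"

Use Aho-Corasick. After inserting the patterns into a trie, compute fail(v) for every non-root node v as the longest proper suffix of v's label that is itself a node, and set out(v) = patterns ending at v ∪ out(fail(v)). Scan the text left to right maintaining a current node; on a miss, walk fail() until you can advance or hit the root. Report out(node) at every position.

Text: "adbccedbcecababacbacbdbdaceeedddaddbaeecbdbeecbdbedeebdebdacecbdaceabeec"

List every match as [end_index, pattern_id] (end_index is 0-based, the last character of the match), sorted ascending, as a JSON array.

Build:
Trie nodes:
  0='ε' goto a→16 b→11 c→1 d→4 e→5
  1='c' goto b→21 e→2
  2='ce' goto c→3
  3='cec' goto ·  ←P0
  4='d' goto e→19  ←P1
  5='e' goto e→6
  6='ee' goto c→7
  7='eec' goto b→8
  8='eecb' goto d→9
  9='eecbd' goto b→10
  10='eecbdb' goto ·  ←P2
  11='b' goto d→12
  12='bd' goto a→13
  13='bda' goto c→14
  14='bdac' goto e→15
  15='bdace' goto ·  ←P3
  16='a' goto c→17 d→20
  17='ac' goto b→18
  18='acb' goto ·  ←P4
  19='de' goto ·  ←P5
  20='ad' goto ·  ←P6
  21='cb' goto ·  ←P7

BFS fail/out derivation:
  n1('c'): parent n0 fail=0; on 'c' 0 → fail=0;  out ∅∪∅=∅
  n4('d'): parent n0 fail=0; on 'd' 0 → fail=0;  out {1}∪∅={1}
  n5('e'): parent n0 fail=0; on 'e' 0 → fail=0;  out ∅∪∅=∅
  n11('b'): parent n0 fail=0; on 'b' 0 → fail=0;  out ∅∪∅=∅
  n16('a'): parent n0 fail=0; on 'a' 0 → fail=0;  out ∅∪∅=∅
  n2('ce'): parent n1 fail=0; on 'e' 0 → fail=5;  out ∅∪∅=∅
  n6('ee'): parent n5 fail=0; on 'e' 0 → fail=5;  out ∅∪∅=∅
  n12('bd'): parent n11 fail=0; on 'd' 0 → fail=4;  out ∅∪{1}={1}
  n17('ac'): parent n16 fail=0; on 'c' 0 → fail=1;  out ∅∪∅=∅
  n19('de'): parent n4 fail=0; on 'e' 0 → fail=5;  out {5}∪∅={5}
  n20('ad'): parent n16 fail=0; on 'd' 0 → fail=4;  out {6}∪{1}={1,6}
  n21('cb'): parent n1 fail=0; on 'b' 0 → fail=11;  out {7}∪∅={7}
  n3('cec'): parent n2 fail=5; on 'c' 5→0 → fail=1;  out {0}∪∅={0}
  n7('eec'): parent n6 fail=5; on 'c' 5→0 → fail=1;  out ∅∪∅=∅
  n13('bda'): parent n12 fail=4; on 'a' 4→0 → fail=16;  out ∅∪∅=∅
  n18('acb'): parent n17 fail=1; on 'b' 1 → fail=21;  out {4}∪{7}={4,7}
  n8('eecb'): parent n7 fail=1; on 'b' 1 → fail=21;  out ∅∪{7}={7}
  n14('bdac'): parent n13 fail=16; on 'c' 16 → fail=17;  out ∅∪∅=∅
  n9('eecbd'): parent n8 fail=21; on 'd' 21→11 → fail=12;  out ∅∪{1}={1}
  n15('bdace'): parent n14 fail=17; on 'e' 17→1 → fail=2;  out {3}∪∅={3}
  n10('eecbdb'): parent n9 fail=12; on 'b' 12→4→0 → fail=11;  out {2}∪∅={2}

Scan:
[0] read 'a'  n0⇒n16
[1] read 'd'  n16⇒n20  → match P1@[1:1],P6@[0:1]
[2] read 'b'  n20⇒n11 (via fail)
[3] read 'c'  n11⇒n1 (via fail)
[4] read 'c'  n1⇒n1 (via fail)
[5] read 'e'  n1⇒n2
[6] read 'd'  n2⇒n4 (via fail)  → match P1@[6:6]
[7] read 'b'  n4⇒n11 (via fail)
[8] read 'c'  n11⇒n1 (via fail)
[9] read 'e'  n1⇒n2
[10] read 'c'  n2⇒n3  → match P0@[8:10]
[11] read 'a'  n3⇒n16 (via fail)
[12] read 'b'  n16⇒n11 (via fail)
[13] read 'a'  n11⇒n16 (via fail)
[14] read 'b'  n16⇒n11 (via fail)
[15] read 'a'  n11⇒n16 (via fail)
[16] read 'c'  n16⇒n17
[17] read 'b'  n17⇒n18  → match P4@[15:17],P7@[16:17]
[18] read 'a'  n18⇒n16 (via fail)
[19] read 'c'  n16⇒n17
[20] read 'b'  n17⇒n18  → match P4@[18:20],P7@[19:20]
[21] read 'd'  n18⇒n12 (via fail)  → match P1@[21:21]
[22] read 'b'  n12⇒n11 (via fail)
[23] read 'd'  n11⇒n12  → match P1@[23:23]
[24] read 'a'  n12⇒n13
[25] read 'c'  n13⇒n14
[26] read 'e'  n14⇒n15  → match P3@[22:26]
[27] read 'e'  n15⇒n6 (via fail)
[28] read 'e'  n6⇒n6 (via fail)
[29] read 'd'  n6⇒n4 (via fail)  → match P1@[29:29]
[30] read 'd'  n4⇒n4 (via fail)  → match P1@[30:30]
[31] read 'd'  n4⇒n4 (via fail)  → match P1@[31:31]
[32] read 'a'  n4⇒n16 (via fail)
[33] read 'd'  n16⇒n20  → match P1@[33:33],P6@[32:33]
[34] read 'd'  n20⇒n4 (via fail)  → match P1@[34:34]
[35] read 'b'  n4⇒n11 (via fail)
[36] read 'a'  n11⇒n16 (via fail)
[37] read 'e'  n16⇒n5 (via fail)
[38] read 'e'  n5⇒n6
[39] read 'c'  n6⇒n7
[40] read 'b'  n7⇒n8  → match P7@[39:40]
[41] read 'd'  n8⇒n9  → match P1@[41:41]
[42] read 'b'  n9⇒n10  → match P2@[37:42]
[43] read 'e'  n10⇒n5 (via fail)
[44] read 'e'  n5⇒n6
[45] read 'c'  n6⇒n7
[46] read 'b'  n7⇒n8  → match P7@[45:46]
[47] read 'd'  n8⇒n9  → match P1@[47:47]
[48] read 'b'  n9⇒n10  → match P2@[43:48]
[49] read 'e'  n10⇒n5 (via fail)
[50] read 'd'  n5⇒n4 (via fail)  → match P1@[50:50]
[51] read 'e'  n4⇒n19  → match P5@[50:51]
[52] read 'e'  n19⇒n6 (via fail)
[53] read 'b'  n6⇒n11 (via fail)
[54] read 'd'  n11⇒n12  → match P1@[54:54]
[55] read 'e'  n12⇒n19 (via fail)  → match P5@[54:55]
[56] read 'b'  n19⇒n11 (via fail)
[57] read 'd'  n11⇒n12  → match P1@[57:57]
[58] read 'a'  n12⇒n13
[59] read 'c'  n13⇒n14
[60] read 'e'  n14⇒n15  → match P3@[56:60]
[61] read 'c'  n15⇒n3 (via fail)  → match P0@[59:61]
[62] read 'b'  n3⇒n21 (via fail)  → match P7@[61:62]
[63] read 'd'  n21⇒n12 (via fail)  → match P1@[63:63]
[64] read 'a'  n12⇒n13
[65] read 'c'  n13⇒n14
[66] read 'e'  n14⇒n15  → match P3@[62:66]
[67] read 'a'  n15⇒n16 (via fail)
[68] read 'b'  n16⇒n11 (via fail)
[69] read 'e'  n11⇒n5 (via fail)
[70] read 'e'  n5⇒n6
[71] read 'c'  n6⇒n7

All matches (sorted): [[1,1],[1,6],[6,1],[10,0],[17,4],[17,7],[20,4],[20,7],[21,1],[23,1],[26,3],[29,1],[30,1],[31,1],[33,1],[33,6],[34,1],[40,7],[41,1],[42,2],[46,7],[47,1],[48,2],[50,1],[51,5],[54,1],[55,5],[57,1],[60,3],[61,0],[62,7],[63,1],[66,3]]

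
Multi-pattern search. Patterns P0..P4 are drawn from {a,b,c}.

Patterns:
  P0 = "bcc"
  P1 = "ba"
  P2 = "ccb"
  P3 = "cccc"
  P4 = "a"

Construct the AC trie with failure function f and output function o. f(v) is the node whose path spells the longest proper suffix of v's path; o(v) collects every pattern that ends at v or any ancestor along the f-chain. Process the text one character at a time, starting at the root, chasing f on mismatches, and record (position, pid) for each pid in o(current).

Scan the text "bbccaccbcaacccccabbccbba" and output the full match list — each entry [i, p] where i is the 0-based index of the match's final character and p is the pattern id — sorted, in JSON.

Build:
Trie (insert patterns):
  0='ε' goto a→10 b→1 c→5
  1='b' goto a→4 c→2
  2='bc' goto c→3
  3='bcc' goto ·  ←P0
  4='ba' goto ·  ←P1
  5='c' goto c→6
  6='cc' goto b→7 c→8
  7='ccb' goto ·  ←P2
  8='ccc' goto c→9
  9='cccc' goto ·  ←P3
  10='a' goto ·  ←P4

Failure links (BFS by depth):
  n1('b'): parent n0 fail=0; on 'b' 0 → fail=0;  out ∅∪∅=∅
  n5('c'): parent n0 fail=0; on 'c' 0 → fail=0;  out ∅∪∅=∅
  n10('a'): parent n0 fail=0; on 'a' 0 → fail=0;  out {4}∪∅={4}
  n2('bc'): parent n1 fail=0; on 'c' 0 → fail=5;  out ∅∪∅=∅
  n4('ba'): parent n1 fail=0; on 'a' 0 → fail=10;  out {1}∪{4}={1,4}
  n6('cc'): parent n5 fail=0; on 'c' 0 → fail=5;  out ∅∪∅=∅
  n3('bcc'): parent n2 fail=5; on 'c' 5 → fail=6;  out {0}∪∅={0}
  n7('ccb'): parent n6 fail=5; on 'b' 5→0 → fail=1;  out {2}∪∅={2}
  n8('ccc'): parent n6 fail=5; on 'c' 5 → fail=6;  out ∅∪∅=∅
  n9('cccc'): parent n8 fail=6; on 'c' 6 → fail=8;  out {3}∪∅={3}

Run:
pos 0 'b': at 1
pos 1 'b': at 1 (via fail)
pos 2 'c': at 2
pos 3 'c': at 3  ** P0@[1:3]
pos 4 'a': at 10 (via fail)  ** P4@[4:4]
pos 5 'c': at 5 (via fail)
pos 6 'c': at 6
pos 7 'b': at 7  ** P2@[5:7]
pos 8 'c': at 2 (via fail)
pos 9 'a': at 10 (via fail)  ** P4@[9:9]
pos 10 'a': at 10 (via fail)  ** P4@[10:10]
pos 11 'c': at 5 (via fail)
pos 12 'c': at 6
pos 13 'c': at 8
pos 14 'c': at 9  ** P3@[11:14]
pos 15 'c': at 9 (via fail)  ** P3@[12:15]
pos 16 'a': at 10 (via fail)  ** P4@[16:16]
pos 17 'b': at 1 (via fail)
pos 18 'b': at 1 (via fail)
pos 19 'c': at 2
pos 20 'c': at 3  ** P0@[18:20]
pos 21 'b': at 7 (via fail)  ** P2@[19:21]
pos 22 'b': at 1 (via fail)
pos 23 'a': at 4  ** P1@[22:23],P4@[23:23]

Matches: [[3,0],[4,4],[7,2],[9,4],[10,4],[14,3],[15,3],[16,4],[20,0],[21,2],[23,1],[23,4]]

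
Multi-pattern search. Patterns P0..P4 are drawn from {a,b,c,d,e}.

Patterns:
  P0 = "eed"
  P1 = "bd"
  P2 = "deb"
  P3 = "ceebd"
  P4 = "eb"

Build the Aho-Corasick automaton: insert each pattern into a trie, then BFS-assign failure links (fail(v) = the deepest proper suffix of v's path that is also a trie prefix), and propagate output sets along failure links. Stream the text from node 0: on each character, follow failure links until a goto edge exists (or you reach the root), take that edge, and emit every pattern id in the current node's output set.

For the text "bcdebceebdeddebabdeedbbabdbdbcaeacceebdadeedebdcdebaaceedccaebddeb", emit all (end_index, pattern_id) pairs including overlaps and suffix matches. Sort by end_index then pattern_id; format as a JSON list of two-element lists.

Construct AC machine:
Trie nodes:
  n0 'ε': b→4 c→9 d→6 e→1
  n1 'e': b→14 e→2
  n2 'ee': d→3
  n3 'eed': ·  ←P0
  n4 'b': d→5
  n5 'bd': ·  ←P1
  n6 'd': e→7
  n7 'de': b→8
  n8 'deb': ·  ←P2
  n9 'c': e→10
  n10 'ce': e→11
  n11 'cee': b→12
  n12 'ceeb': d→13
  n13 'ceebd': ·  ←P3
  n14 'eb': ·  ←P4

BFS fail/out derivation:
  fail(1) 'e': from fail(0)=0 chase 'e': 0 ⇒ 0;  out=∅∪out(0)=∅
  fail(4) 'b': from fail(0)=0 chase 'b': 0 ⇒ 0;  out=∅∪out(0)=∅
  fail(6) 'd': from fail(0)=0 chase 'd': 0 ⇒ 0;  out=∅∪out(0)=∅
  fail(9) 'c': from fail(0)=0 chase 'c': 0 ⇒ 0;  out=∅∪out(0)=∅
  fail(2) 'ee': from fail(1)=0 chase 'e': 0 ⇒ 1;  out=∅∪out(1)=∅
  fail(5) 'bd': from fail(4)=0 chase 'd': 0 ⇒ 6;  out={1}∪out(6)={1}
  fail(7) 'de': from fail(6)=0 chase 'e': 0 ⇒ 1;  out=∅∪out(1)=∅
  fail(10) 'ce': from fail(9)=0 chase 'e': 0 ⇒ 1;  out=∅∪out(1)=∅
  fail(14) 'eb': from fail(1)=0 chase 'b': 0 ⇒ 4;  out={4}∪out(4)={4}
  fail(3) 'eed': from fail(2)=1 chase 'd': 1→0 ⇒ 6;  out={0}∪out(6)={0}
  fail(8) 'deb': from fail(7)=1 chase 'b': 1 ⇒ 14;  out={2}∪out(14)={2,4}
  fail(11) 'cee': from fail(10)=1 chase 'e': 1 ⇒ 2;  out=∅∪out(2)=∅
  fail(12) 'ceeb': from fail(11)=2 chase 'b': 2→1 ⇒ 14;  out=∅∪out(14)={4}
  fail(13) 'ceebd': from fail(12)=14 chase 'd': 14→4 ⇒ 5;  out={3}∪out(5)={1,3}

Scan:
[0] read 'b'  n0⇒n4
[1] read 'c'  n4⇒n9 (via fail)
[2] read 'd'  n9⇒n6 (via fail)
[3] read 'e'  n6⇒n7
[4] read 'b'  n7⇒n8  → match P2@[2:4],P4@[3:4]
[5] read 'c'  n8⇒n9 (via fail)
[6] read 'e'  n9⇒n10
[7] read 'e'  n10⇒n11
[8] read 'b'  n11⇒n12  → match P4@[7:8]
[9] read 'd'  n12⇒n13  → match P1@[8:9],P3@[5:9]
[10] read 'e'  n13⇒n7 (via fail)
[11] read 'd'  n7⇒n6 (via fail)
[12] read 'd'  n6⇒n6 (via fail)
[13] read 'e'  n6⇒n7
[14] read 'b'  n7⇒n8  → match P2@[12:14],P4@[13:14]
[15] read 'a'  n8⇒n0 (via fail)
[16] read 'b'  n0⇒n4
[17] read 'd'  n4⇒n5  → match P1@[16:17]
[18] read 'e'  n5⇒n7 (via fail)
[19] read 'e'  n7⇒n2 (via fail)
[20] read 'd'  n2⇒n3  → match P0@[18:20]
[21] read 'b'  n3⇒n4 (via fail)
[22] read 'b'  n4⇒n4 (via fail)
[23] read 'a'  n4⇒n0 (via fail)
[24] read 'b'  n0⇒n4
[25] read 'd'  n4⇒n5  → match P1@[24:25]
[26] read 'b'  n5⇒n4 (via fail)
[27] read 'd'  n4⇒n5  → match P1@[26:27]
[28] read 'b'  n5⇒n4 (via fail)
[29] read 'c'  n4⇒n9 (via fail)
[30] read 'a'  n9⇒n0 (via fail)
[31] read 'e'  n0⇒n1
[32] read 'a'  n1⇒n0 (via fail)
[33] read 'c'  n0⇒n9
[34] read 'c'  n9⇒n9 (via fail)
[35] read 'e'  n9⇒n10
[36] read 'e'  n10⇒n11
[37] read 'b'  n11⇒n12  → match P4@[36:37]
[38] read 'd'  n12⇒n13  → match P1@[37:38],P3@[34:38]
[39] read 'a'  n13⇒n0 (via fail)
[40] read 'd'  n0⇒n6
[41] read 'e'  n6⇒n7
[42] read 'e'  n7⇒n2 (via fail)
[43] read 'd'  n2⇒n3  → match P0@[41:43]
[44] read 'e'  n3⇒n7 (via fail)
[45] read 'b'  n7⇒n8  → match P2@[43:45],P4@[44:45]
[46] read 'd'  n8⇒n5 (via fail)  → match P1@[45:46]
[47] read 'c'  n5⇒n9 (via fail)
[48] read 'd'  n9⇒n6 (via fail)
[49] read 'e'  n6⇒n7
[50] read 'b'  n7⇒n8  → match P2@[48:50],P4@[49:50]
[51] read 'a'  n8⇒n0 (via fail)
[52] read 'a'  n0⇒n0
[53] read 'c'  n0⇒n9
[54] read 'e'  n9⇒n10
[55] read 'e'  n10⇒n11
[56] read 'd'  n11⇒n3 (via fail)  → match P0@[54:56]
[57] read 'c'  n3⇒n9 (via fail)
[58] read 'c'  n9⇒n9 (via fail)
[59] read 'a'  n9⇒n0 (via fail)
[60] read 'e'  n0⇒n1
[61] read 'b'  n1⇒n14  → match P4@[60:61]
[62] read 'd'  n14⇒n5 (via fail)  → match P1@[61:62]
[63] read 'd'  n5⇒n6 (via fail)
[64] read 'e'  n6⇒n7
[65] read 'b'  n7⇒n8  → match P2@[63:65],P4@[64:65]

All matches (sorted): [[4,2],[4,4],[8,4],[9,1],[9,3],[14,2],[14,4],[17,1],[20,0],[25,1],[27,1],[37,4],[38,1],[38,3],[43,0],[45,2],[45,4],[46,1],[50,2],[50,4],[56,0],[61,4],[62,1],[65,2],[65,4]]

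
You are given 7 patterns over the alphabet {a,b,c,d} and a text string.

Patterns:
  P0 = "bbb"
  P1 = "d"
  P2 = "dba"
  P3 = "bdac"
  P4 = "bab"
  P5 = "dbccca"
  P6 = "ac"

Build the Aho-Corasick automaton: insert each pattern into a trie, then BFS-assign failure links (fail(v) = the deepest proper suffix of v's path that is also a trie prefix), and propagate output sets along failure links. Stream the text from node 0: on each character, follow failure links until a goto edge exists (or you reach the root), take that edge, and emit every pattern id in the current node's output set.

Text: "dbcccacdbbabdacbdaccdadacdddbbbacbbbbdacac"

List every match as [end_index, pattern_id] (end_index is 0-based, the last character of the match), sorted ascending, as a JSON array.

Build automaton:
Trie nodes:
  n0 'ε': a→16 b→1 d→4
  n1 'b': a→10 b→2 d→7
  n2 'bb': b→3
  n3 'bbb': ·  ←P0
  n4 'd': b→5  ←P1
  n5 'db': a→6 c→12
  n6 'dba': ·  ←P2
  n7 'bd': a→8
  n8 'bda': c→9
  n9 'bdac': ·  ←P3
  n10 'ba': b→11
  n11 'bab': ·  ←P4
  n12 'dbc': c→13
  n13 'dbcc': c→14
  n14 'dbccc': a→15
  n15 'dbccca': ·  ←P5
  n16 'a': c→17
  n17 'ac': ·  ←P6

BFS fail/out derivation:
  n1('b'): parent n0 fail=0; on 'b' 0 → fail=0;  out ∅∪∅=∅
  n4('d'): parent n0 fail=0; on 'd' 0 → fail=0;  out {1}∪∅={1}
  n16('a'): parent n0 fail=0; on 'a' 0 → fail=0;  out ∅∪∅=∅
  n2('bb'): parent n1 fail=0; on 'b' 0 → fail=1;  out ∅∪∅=∅
  n5('db'): parent n4 fail=0; on 'b' 0 → fail=1;  out ∅∪∅=∅
  n7('bd'): parent n1 fail=0; on 'd' 0 → fail=4;  out ∅∪{1}={1}
  n10('ba'): parent n1 fail=0; on 'a' 0 → fail=16;  out ∅∪∅=∅
  n17('ac'): parent n16 fail=0; on 'c' 0 → fail=0;  out {6}∪∅={6}
  n3('bbb'): parent n2 fail=1; on 'b' 1 → fail=2;  out {0}∪∅={0}
  n6('dba'): parent n5 fail=1; on 'a' 1 → fail=10;  out {2}∪∅={2}
  n8('bda'): parent n7 fail=4; on 'a' 4→0 → fail=16;  out ∅∪∅=∅
  n11('bab'): parent n10 fail=16; on 'b' 16→0 → fail=1;  out {4}∪∅={4}
  n12('dbc'): parent n5 fail=1; on 'c' 1→0 → fail=0;  out ∅∪∅=∅
  n9('bdac'): parent n8 fail=16; on 'c' 16 → fail=17;  out {3}∪{6}={3,6}
  n13('dbcc'): parent n12 fail=0; on 'c' 0 → fail=0;  out ∅∪∅=∅
  n14('dbccc'): parent n13 fail=0; on 'c' 0 → fail=0;  out ∅∪∅=∅
  n15('dbccca'): parent n14 fail=0; on 'a' 0 → fail=16;  out {5}∪∅={5}

Text stream:
pos 0 'd': at 4  → match P1@[0:0]
pos 1 'b': at 5
pos 2 'c': at 12
pos 3 'c': at 13
pos 4 'c': at 14
pos 5 'a': at 15  → match P5@[0:5]
pos 6 'c': at 17 (via fail)  → match P6@[5:6]
pos 7 'd': at 4 (via fail)  → match P1@[7:7]
pos 8 'b': at 5
pos 9 'b': at 2 (via fail)
pos 10 'a': at 10 (via fail)
pos 11 'b': at 11  → match P4@[9:11]
pos 12 'd': at 7 (via fail)  → match P1@[12:12]
pos 13 'a': at 8
pos 14 'c': at 9  → match P3@[11:14],P6@[13:14]
pos 15 'b': at 1 (via fail)
pos 16 'd': at 7  → match P1@[16:16]
pos 17 'a': at 8
pos 18 'c': at 9  → match P3@[15:18],P6@[17:18]
pos 19 'c': at 0 (via fail)
pos 20 'd': at 4  → match P1@[20:20]
pos 21 'a': at 16 (via fail)
pos 22 'd': at 4 (via fail)  → match P1@[22:22]
pos 23 'a': at 16 (via fail)
pos 24 'c': at 17  → match P6@[23:24]
pos 25 'd': at 4 (via fail)  → match P1@[25:25]
pos 26 'd': at 4 (via fail)  → match P1@[26:26]
pos 27 'd': at 4 (via fail)  → match P1@[27:27]
pos 28 'b': at 5
pos 29 'b': at 2 (via fail)
pos 30 'b': at 3  → match P0@[28:30]
pos 31 'a': at 10 (via fail)
pos 32 'c': at 17 (via fail)  → match P6@[31:32]
pos 33 'b': at 1 (via fail)
pos 34 'b': at 2
pos 35 'b': at 3  → match P0@[33:35]
pos 36 'b': at 3 (via fail)  → match P0@[34:36]
pos 37 'd': at 7 (via fail)  → match P1@[37:37]
pos 38 'a': at 8
pos 39 'c': at 9  → match P3@[36:39],P6@[38:39]
pos 40 'a': at 16 (via fail)
pos 41 'c': at 17  → match P6@[40:41]

Matches: [[0,1],[5,5],[6,6],[7,1],[11,4],[12,1],[14,3],[14,6],[16,1],[18,3],[18,6],[20,1],[22,1],[24,6],[25,1],[26,1],[27,1],[30,0],[32,6],[35,0],[36,0],[37,1],[39,3],[39,6],[41,6]]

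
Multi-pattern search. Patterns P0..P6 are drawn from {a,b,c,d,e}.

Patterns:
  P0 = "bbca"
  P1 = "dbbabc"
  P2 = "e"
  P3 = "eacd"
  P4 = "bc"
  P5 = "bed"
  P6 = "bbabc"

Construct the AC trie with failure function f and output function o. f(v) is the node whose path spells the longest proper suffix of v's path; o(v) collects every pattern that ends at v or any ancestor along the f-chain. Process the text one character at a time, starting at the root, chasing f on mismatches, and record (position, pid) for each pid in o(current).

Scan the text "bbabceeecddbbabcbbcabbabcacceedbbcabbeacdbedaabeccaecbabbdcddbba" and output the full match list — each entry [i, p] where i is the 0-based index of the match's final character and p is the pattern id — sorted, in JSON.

Build:
Trie (insert patterns):
  0='ε' goto b→1 d→5 e→11
  1='b' goto b→2 c→15 e→16
  2='bb' goto a→18 c→3
  3='bbc' goto a→4
  4='bbca' goto ·  [P0 ends]
  5='d' goto b→6
  6='db' goto b→7
  7='dbb' goto a→8
  8='dbba' goto b→9
  9='dbbab' goto c→10
  10='dbbabc' goto ·  [P1 ends]
  11='e' goto a→12  [P2 ends]
  12='ea' goto c→13
  13='eac' goto d→14
  14='eacd' goto ·  [P3 ends]
  15='bc' goto ·  [P4 ends]
  16='be' goto d→17
  17='bed' goto ·  [P5 ends]
  18='bba' goto b→19
  19='bbab' goto c→20
  20='bbabc' goto ·  [P6 ends]

Failure links (BFS by depth):
  fail(1) 'b': from fail(0)=0 chase 'b': 0 ⇒ 0;  out=∅∪out(0)=∅
  fail(5) 'd': from fail(0)=0 chase 'd': 0 ⇒ 0;  out=∅∪out(0)=∅
  fail(11) 'e': from fail(0)=0 chase 'e': 0 ⇒ 0;  out={2}∪out(0)={2}
  fail(2) 'bb': from fail(1)=0 chase 'b': 0 ⇒ 1;  out=∅∪out(1)=∅
  fail(6) 'db': from fail(5)=0 chase 'b': 0 ⇒ 1;  out=∅∪out(1)=∅
  fail(12) 'ea': from fail(11)=0 chase 'a': 0 ⇒ 0;  out=∅∪out(0)=∅
  fail(15) 'bc': from fail(1)=0 chase 'c': 0 ⇒ 0;  out={4}∪out(0)={4}
  fail(16) 'be': from fail(1)=0 chase 'e': 0 ⇒ 11;  out=∅∪out(11)={2}
  fail(3) 'bbc': from fail(2)=1 chase 'c': 1 ⇒ 15;  out=∅∪out(15)={4}
  fail(7) 'dbb': from fail(6)=1 chase 'b': 1 ⇒ 2;  out=∅∪out(2)=∅
  fail(13) 'eac': from fail(12)=0 chase 'c': 0 ⇒ 0;  out=∅∪out(0)=∅
  fail(17) 'bed': from fail(16)=11 chase 'd': 11→0 ⇒ 5;  out={5}∪out(5)={5}
  fail(18) 'bba': from fail(2)=1 chase 'a': 1→0 ⇒ 0;  out=∅∪out(0)=∅
  fail(4) 'bbca': from fail(3)=15 chase 'a': 15→0 ⇒ 0;  out={0}∪out(0)={0}
  fail(8) 'dbba': from fail(7)=2 chase 'a': 2 ⇒ 18;  out=∅∪out(18)=∅
  fail(14) 'eacd': from fail(13)=0 chase 'd': 0 ⇒ 5;  out={3}∪out(5)={3}
  fail(19) 'bbab': from fail(18)=0 chase 'b': 0 ⇒ 1;  out=∅∪out(1)=∅
  fail(9) 'dbbab': from fail(8)=18 chase 'b': 18 ⇒ 19;  out=∅∪out(19)=∅
  fail(20) 'bbabc': from fail(19)=1 chase 'c': 1 ⇒ 15;  out={6}∪out(15)={4,6}
  fail(10) 'dbbabc': from fail(9)=19 chase 'c': 19 ⇒ 20;  out={1}∪out(20)={1,4,6}

Text stream:
i=0 'b': node 0→1
i=1 'b': node 1→2
i=2 'a': node 2→18
i=3 'b': node 18→19
i=4 'c': node 19→20  emit P4@[3:4],P6@[0:4]
i=5 'e': node 20→11 (via fail)  emit P2@[5:5]
i=6 'e': node 11→11 (via fail)  emit P2@[6:6]
i=7 'e': node 11→11 (via fail)  emit P2@[7:7]
i=8 'c': node 11→0 (via fail)
i=9 'd': node 0→5
i=10 'd': node 5→5 (via fail)
i=11 'b': node 5→6
i=12 'b': node 6→7
i=13 'a': node 7→8
i=14 'b': node 8→9
i=15 'c': node 9→10  emit P1@[10:15],P4@[14:15],P6@[11:15]
i=16 'b': node 10→1 (via fail)
i=17 'b': node 1→2
i=18 'c': node 2→3  emit P4@[17:18]
i=19 'a': node 3→4  emit P0@[16:19]
i=20 'b': node 4→1 (via fail)
i=21 'b': node 1→2
i=22 'a': node 2→18
i=23 'b': node 18→19
i=24 'c': node 19→20  emit P4@[23:24],P6@[20:24]
i=25 'a': node 20→0 (via fail)
i=26 'c': node 0→0
i=27 'c': node 0→0
i=28 'e': node 0→11  emit P2@[28:28]
i=29 'e': node 11→11 (via fail)  emit P2@[29:29]
i=30 'd': node 11→5 (via fail)
i=31 'b': node 5→6
i=32 'b': node 6→7
i=33 'c': node 7→3 (via fail)  emit P4@[32:33]
i=34 'a': node 3→4  emit P0@[31:34]
i=35 'b': node 4→1 (via fail)
i=36 'b': node 1→2
i=37 'e': node 2→16 (via fail)  emit P2@[37:37]
i=38 'a': node 16→12 (via fail)
i=39 'c': node 12→13
i=40 'd': node 13→14  emit P3@[37:40]
i=41 'b': node 14→6 (via fail)
i=42 'e': node 6→16 (via fail)  emit P2@[42:42]
i=43 'd': node 16→17  emit P5@[41:43]
i=44 'a': node 17→0 (via fail)
i=45 'a': node 0→0
i=46 'b': node 0→1
i=47 'e': node 1→16  emit P2@[47:47]
i=48 'c': node 16→0 (via fail)
i=49 'c': node 0→0
i=50 'a': node 0→0
i=51 'e': node 0→11  emit P2@[51:51]
i=52 'c': node 11→0 (via fail)
i=53 'b': node 0→1
i=54 'a': node 1→0 (via fail)
i=55 'b': node 0→1
i=56 'b': node 1→2
i=57 'd': node 2→5 (via fail)
i=58 'c': node 5→0 (via fail)
i=59 'd': node 0→5
i=60 'd': node 5→5 (via fail)
i=61 'b': node 5→6
i=62 'b': node 6→7
i=63 'a': node 7→8

Matches: [[4,4],[4,6],[5,2],[6,2],[7,2],[15,1],[15,4],[15,6],[18,4],[19,0],[24,4],[24,6],[28,2],[29,2],[33,4],[34,0],[37,2],[40,3],[42,2],[43,5],[47,2],[51,2]]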